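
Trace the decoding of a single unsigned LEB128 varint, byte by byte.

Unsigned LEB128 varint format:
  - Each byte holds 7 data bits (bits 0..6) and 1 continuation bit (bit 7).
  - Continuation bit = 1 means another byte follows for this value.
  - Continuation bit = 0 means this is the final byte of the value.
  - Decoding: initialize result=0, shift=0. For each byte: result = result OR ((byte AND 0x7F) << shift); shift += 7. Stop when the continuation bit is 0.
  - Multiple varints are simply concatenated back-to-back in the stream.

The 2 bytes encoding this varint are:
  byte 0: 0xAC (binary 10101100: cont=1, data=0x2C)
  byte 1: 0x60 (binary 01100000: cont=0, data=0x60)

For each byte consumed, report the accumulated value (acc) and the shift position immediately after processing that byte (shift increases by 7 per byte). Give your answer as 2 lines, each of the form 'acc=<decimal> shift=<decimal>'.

Answer: acc=44 shift=7
acc=12332 shift=14

Derivation:
byte 0=0xAC: payload=0x2C=44, contrib = 44<<0 = 44; acc -> 44, shift -> 7
byte 1=0x60: payload=0x60=96, contrib = 96<<7 = 12288; acc -> 12332, shift -> 14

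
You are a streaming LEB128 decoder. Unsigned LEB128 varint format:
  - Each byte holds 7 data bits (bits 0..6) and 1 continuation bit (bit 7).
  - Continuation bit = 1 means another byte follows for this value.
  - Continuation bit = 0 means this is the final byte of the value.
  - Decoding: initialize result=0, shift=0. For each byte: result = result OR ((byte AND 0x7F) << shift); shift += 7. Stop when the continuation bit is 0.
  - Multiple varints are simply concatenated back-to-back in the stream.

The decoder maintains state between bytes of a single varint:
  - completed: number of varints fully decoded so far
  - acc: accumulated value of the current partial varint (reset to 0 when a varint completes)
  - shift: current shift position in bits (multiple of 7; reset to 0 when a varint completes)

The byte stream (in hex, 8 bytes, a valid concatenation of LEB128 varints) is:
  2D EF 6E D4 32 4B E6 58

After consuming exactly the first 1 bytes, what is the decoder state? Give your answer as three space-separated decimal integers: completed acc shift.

Answer: 1 0 0

Derivation:
byte[0]=0x2D cont=0 payload=0x2D: varint #1 complete (value=45); reset -> completed=1 acc=0 shift=0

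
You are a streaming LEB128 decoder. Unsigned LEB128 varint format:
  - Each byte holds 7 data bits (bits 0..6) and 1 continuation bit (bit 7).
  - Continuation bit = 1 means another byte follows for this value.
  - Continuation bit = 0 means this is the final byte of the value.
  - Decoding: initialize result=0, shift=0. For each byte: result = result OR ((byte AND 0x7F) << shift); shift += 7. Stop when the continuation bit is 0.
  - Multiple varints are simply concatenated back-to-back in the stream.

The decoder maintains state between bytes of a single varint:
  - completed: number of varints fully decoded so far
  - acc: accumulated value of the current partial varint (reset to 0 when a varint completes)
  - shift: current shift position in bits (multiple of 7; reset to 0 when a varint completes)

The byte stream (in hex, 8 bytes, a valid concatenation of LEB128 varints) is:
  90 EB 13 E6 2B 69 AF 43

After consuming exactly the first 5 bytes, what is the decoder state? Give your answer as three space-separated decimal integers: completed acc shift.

Answer: 2 0 0

Derivation:
byte[0]=0x90 cont=1 payload=0x10: acc |= 16<<0 -> completed=0 acc=16 shift=7
byte[1]=0xEB cont=1 payload=0x6B: acc |= 107<<7 -> completed=0 acc=13712 shift=14
byte[2]=0x13 cont=0 payload=0x13: varint #1 complete (value=325008); reset -> completed=1 acc=0 shift=0
byte[3]=0xE6 cont=1 payload=0x66: acc |= 102<<0 -> completed=1 acc=102 shift=7
byte[4]=0x2B cont=0 payload=0x2B: varint #2 complete (value=5606); reset -> completed=2 acc=0 shift=0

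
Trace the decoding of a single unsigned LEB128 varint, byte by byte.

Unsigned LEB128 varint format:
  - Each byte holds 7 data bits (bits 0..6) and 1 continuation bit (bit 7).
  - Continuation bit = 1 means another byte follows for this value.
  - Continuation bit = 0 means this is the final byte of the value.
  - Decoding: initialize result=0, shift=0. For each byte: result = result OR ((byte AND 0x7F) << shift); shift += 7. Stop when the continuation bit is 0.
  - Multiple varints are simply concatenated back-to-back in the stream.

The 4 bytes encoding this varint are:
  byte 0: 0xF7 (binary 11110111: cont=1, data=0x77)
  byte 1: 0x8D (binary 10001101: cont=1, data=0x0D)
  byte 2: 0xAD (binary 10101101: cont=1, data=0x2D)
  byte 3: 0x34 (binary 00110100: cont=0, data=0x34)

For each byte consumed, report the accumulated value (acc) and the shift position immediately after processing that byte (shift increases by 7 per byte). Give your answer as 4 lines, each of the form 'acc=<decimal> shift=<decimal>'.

byte 0=0xF7: payload=0x77=119, contrib = 119<<0 = 119; acc -> 119, shift -> 7
byte 1=0x8D: payload=0x0D=13, contrib = 13<<7 = 1664; acc -> 1783, shift -> 14
byte 2=0xAD: payload=0x2D=45, contrib = 45<<14 = 737280; acc -> 739063, shift -> 21
byte 3=0x34: payload=0x34=52, contrib = 52<<21 = 109051904; acc -> 109790967, shift -> 28

Answer: acc=119 shift=7
acc=1783 shift=14
acc=739063 shift=21
acc=109790967 shift=28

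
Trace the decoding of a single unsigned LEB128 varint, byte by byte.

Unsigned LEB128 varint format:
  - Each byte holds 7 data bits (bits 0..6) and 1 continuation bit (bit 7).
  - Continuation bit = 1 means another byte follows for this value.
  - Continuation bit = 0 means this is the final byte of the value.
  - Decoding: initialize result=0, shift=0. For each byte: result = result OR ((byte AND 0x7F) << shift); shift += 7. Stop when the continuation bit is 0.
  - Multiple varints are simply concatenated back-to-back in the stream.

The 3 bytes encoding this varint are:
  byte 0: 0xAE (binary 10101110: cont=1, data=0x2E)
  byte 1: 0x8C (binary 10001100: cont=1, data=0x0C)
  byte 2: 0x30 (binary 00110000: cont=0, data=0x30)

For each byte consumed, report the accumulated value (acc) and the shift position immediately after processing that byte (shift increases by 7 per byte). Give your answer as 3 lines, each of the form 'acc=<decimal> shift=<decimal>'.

Answer: acc=46 shift=7
acc=1582 shift=14
acc=788014 shift=21

Derivation:
byte 0=0xAE: payload=0x2E=46, contrib = 46<<0 = 46; acc -> 46, shift -> 7
byte 1=0x8C: payload=0x0C=12, contrib = 12<<7 = 1536; acc -> 1582, shift -> 14
byte 2=0x30: payload=0x30=48, contrib = 48<<14 = 786432; acc -> 788014, shift -> 21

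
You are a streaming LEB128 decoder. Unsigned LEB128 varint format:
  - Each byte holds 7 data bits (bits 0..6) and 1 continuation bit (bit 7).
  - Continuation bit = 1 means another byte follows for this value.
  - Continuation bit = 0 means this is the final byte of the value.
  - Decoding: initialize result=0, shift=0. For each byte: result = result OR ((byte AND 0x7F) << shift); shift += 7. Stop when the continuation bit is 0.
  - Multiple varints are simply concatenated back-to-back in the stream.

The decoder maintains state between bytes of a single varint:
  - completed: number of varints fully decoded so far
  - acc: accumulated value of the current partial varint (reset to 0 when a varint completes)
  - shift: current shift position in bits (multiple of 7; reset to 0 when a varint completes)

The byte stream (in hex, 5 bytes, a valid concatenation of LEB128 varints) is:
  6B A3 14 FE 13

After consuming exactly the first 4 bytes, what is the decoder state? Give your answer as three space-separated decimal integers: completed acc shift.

byte[0]=0x6B cont=0 payload=0x6B: varint #1 complete (value=107); reset -> completed=1 acc=0 shift=0
byte[1]=0xA3 cont=1 payload=0x23: acc |= 35<<0 -> completed=1 acc=35 shift=7
byte[2]=0x14 cont=0 payload=0x14: varint #2 complete (value=2595); reset -> completed=2 acc=0 shift=0
byte[3]=0xFE cont=1 payload=0x7E: acc |= 126<<0 -> completed=2 acc=126 shift=7

Answer: 2 126 7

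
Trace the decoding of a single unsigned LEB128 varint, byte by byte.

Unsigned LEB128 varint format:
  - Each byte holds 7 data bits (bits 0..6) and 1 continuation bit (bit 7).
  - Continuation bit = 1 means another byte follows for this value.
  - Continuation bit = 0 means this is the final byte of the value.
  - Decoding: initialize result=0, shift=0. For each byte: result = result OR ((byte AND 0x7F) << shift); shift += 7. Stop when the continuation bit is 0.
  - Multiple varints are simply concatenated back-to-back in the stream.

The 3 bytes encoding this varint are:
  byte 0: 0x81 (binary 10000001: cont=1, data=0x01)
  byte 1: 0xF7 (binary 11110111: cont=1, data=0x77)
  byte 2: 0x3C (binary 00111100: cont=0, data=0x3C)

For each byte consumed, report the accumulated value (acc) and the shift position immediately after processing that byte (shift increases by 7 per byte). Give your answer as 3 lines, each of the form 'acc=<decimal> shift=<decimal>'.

byte 0=0x81: payload=0x01=1, contrib = 1<<0 = 1; acc -> 1, shift -> 7
byte 1=0xF7: payload=0x77=119, contrib = 119<<7 = 15232; acc -> 15233, shift -> 14
byte 2=0x3C: payload=0x3C=60, contrib = 60<<14 = 983040; acc -> 998273, shift -> 21

Answer: acc=1 shift=7
acc=15233 shift=14
acc=998273 shift=21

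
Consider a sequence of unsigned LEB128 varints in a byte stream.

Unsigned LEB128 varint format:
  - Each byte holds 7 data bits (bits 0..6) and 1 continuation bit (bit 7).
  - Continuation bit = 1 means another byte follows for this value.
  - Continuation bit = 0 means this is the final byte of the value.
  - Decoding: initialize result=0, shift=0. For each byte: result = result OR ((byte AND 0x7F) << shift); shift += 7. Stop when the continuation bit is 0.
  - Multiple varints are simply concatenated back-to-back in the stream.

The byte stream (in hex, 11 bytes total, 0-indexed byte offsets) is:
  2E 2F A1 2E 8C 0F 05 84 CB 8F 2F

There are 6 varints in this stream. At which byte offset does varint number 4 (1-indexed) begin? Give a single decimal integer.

Answer: 4

Derivation:
  byte[0]=0x2E cont=0 payload=0x2E=46: acc |= 46<<0 -> acc=46 shift=7 [end]
Varint 1: bytes[0:1] = 2E -> value 46 (1 byte(s))
  byte[1]=0x2F cont=0 payload=0x2F=47: acc |= 47<<0 -> acc=47 shift=7 [end]
Varint 2: bytes[1:2] = 2F -> value 47 (1 byte(s))
  byte[2]=0xA1 cont=1 payload=0x21=33: acc |= 33<<0 -> acc=33 shift=7
  byte[3]=0x2E cont=0 payload=0x2E=46: acc |= 46<<7 -> acc=5921 shift=14 [end]
Varint 3: bytes[2:4] = A1 2E -> value 5921 (2 byte(s))
  byte[4]=0x8C cont=1 payload=0x0C=12: acc |= 12<<0 -> acc=12 shift=7
  byte[5]=0x0F cont=0 payload=0x0F=15: acc |= 15<<7 -> acc=1932 shift=14 [end]
Varint 4: bytes[4:6] = 8C 0F -> value 1932 (2 byte(s))
  byte[6]=0x05 cont=0 payload=0x05=5: acc |= 5<<0 -> acc=5 shift=7 [end]
Varint 5: bytes[6:7] = 05 -> value 5 (1 byte(s))
  byte[7]=0x84 cont=1 payload=0x04=4: acc |= 4<<0 -> acc=4 shift=7
  byte[8]=0xCB cont=1 payload=0x4B=75: acc |= 75<<7 -> acc=9604 shift=14
  byte[9]=0x8F cont=1 payload=0x0F=15: acc |= 15<<14 -> acc=255364 shift=21
  byte[10]=0x2F cont=0 payload=0x2F=47: acc |= 47<<21 -> acc=98821508 shift=28 [end]
Varint 6: bytes[7:11] = 84 CB 8F 2F -> value 98821508 (4 byte(s))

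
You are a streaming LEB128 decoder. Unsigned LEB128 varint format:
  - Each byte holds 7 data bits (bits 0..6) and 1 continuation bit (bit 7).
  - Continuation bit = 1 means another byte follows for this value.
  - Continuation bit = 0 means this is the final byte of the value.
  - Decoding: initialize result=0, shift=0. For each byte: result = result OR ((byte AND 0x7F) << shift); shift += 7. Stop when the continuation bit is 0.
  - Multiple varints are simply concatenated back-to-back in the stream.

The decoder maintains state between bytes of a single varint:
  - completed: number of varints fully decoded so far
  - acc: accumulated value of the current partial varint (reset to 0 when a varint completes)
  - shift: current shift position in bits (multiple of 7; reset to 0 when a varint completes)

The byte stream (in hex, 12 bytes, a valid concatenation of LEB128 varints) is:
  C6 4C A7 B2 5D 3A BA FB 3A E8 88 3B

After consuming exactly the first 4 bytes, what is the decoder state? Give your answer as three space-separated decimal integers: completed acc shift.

Answer: 1 6439 14

Derivation:
byte[0]=0xC6 cont=1 payload=0x46: acc |= 70<<0 -> completed=0 acc=70 shift=7
byte[1]=0x4C cont=0 payload=0x4C: varint #1 complete (value=9798); reset -> completed=1 acc=0 shift=0
byte[2]=0xA7 cont=1 payload=0x27: acc |= 39<<0 -> completed=1 acc=39 shift=7
byte[3]=0xB2 cont=1 payload=0x32: acc |= 50<<7 -> completed=1 acc=6439 shift=14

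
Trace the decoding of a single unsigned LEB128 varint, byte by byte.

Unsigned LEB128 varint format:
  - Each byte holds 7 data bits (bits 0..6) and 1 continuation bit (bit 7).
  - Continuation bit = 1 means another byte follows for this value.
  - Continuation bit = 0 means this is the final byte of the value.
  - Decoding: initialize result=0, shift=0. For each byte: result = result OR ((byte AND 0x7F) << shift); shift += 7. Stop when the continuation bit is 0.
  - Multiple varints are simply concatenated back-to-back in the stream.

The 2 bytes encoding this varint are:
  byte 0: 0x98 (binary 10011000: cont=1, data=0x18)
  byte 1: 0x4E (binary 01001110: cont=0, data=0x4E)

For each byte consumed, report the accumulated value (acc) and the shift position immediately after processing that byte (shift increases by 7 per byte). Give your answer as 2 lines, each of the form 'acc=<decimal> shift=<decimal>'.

byte 0=0x98: payload=0x18=24, contrib = 24<<0 = 24; acc -> 24, shift -> 7
byte 1=0x4E: payload=0x4E=78, contrib = 78<<7 = 9984; acc -> 10008, shift -> 14

Answer: acc=24 shift=7
acc=10008 shift=14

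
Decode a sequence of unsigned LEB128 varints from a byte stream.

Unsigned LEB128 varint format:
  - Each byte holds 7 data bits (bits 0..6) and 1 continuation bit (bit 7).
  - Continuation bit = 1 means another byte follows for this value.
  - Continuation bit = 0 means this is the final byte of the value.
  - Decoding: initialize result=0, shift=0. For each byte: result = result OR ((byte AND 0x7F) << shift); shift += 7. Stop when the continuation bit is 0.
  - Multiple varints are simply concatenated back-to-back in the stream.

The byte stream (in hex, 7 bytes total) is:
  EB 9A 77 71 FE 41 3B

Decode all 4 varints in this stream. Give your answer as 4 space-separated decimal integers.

  byte[0]=0xEB cont=1 payload=0x6B=107: acc |= 107<<0 -> acc=107 shift=7
  byte[1]=0x9A cont=1 payload=0x1A=26: acc |= 26<<7 -> acc=3435 shift=14
  byte[2]=0x77 cont=0 payload=0x77=119: acc |= 119<<14 -> acc=1953131 shift=21 [end]
Varint 1: bytes[0:3] = EB 9A 77 -> value 1953131 (3 byte(s))
  byte[3]=0x71 cont=0 payload=0x71=113: acc |= 113<<0 -> acc=113 shift=7 [end]
Varint 2: bytes[3:4] = 71 -> value 113 (1 byte(s))
  byte[4]=0xFE cont=1 payload=0x7E=126: acc |= 126<<0 -> acc=126 shift=7
  byte[5]=0x41 cont=0 payload=0x41=65: acc |= 65<<7 -> acc=8446 shift=14 [end]
Varint 3: bytes[4:6] = FE 41 -> value 8446 (2 byte(s))
  byte[6]=0x3B cont=0 payload=0x3B=59: acc |= 59<<0 -> acc=59 shift=7 [end]
Varint 4: bytes[6:7] = 3B -> value 59 (1 byte(s))

Answer: 1953131 113 8446 59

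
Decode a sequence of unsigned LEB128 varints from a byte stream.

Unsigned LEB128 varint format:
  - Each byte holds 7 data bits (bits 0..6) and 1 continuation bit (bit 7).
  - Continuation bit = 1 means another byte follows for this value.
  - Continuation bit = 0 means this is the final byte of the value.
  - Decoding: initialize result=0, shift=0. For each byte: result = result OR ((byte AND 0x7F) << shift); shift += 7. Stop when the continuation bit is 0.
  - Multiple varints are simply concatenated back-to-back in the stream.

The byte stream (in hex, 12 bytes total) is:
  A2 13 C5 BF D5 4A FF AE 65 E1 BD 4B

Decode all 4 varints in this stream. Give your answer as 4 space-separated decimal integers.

  byte[0]=0xA2 cont=1 payload=0x22=34: acc |= 34<<0 -> acc=34 shift=7
  byte[1]=0x13 cont=0 payload=0x13=19: acc |= 19<<7 -> acc=2466 shift=14 [end]
Varint 1: bytes[0:2] = A2 13 -> value 2466 (2 byte(s))
  byte[2]=0xC5 cont=1 payload=0x45=69: acc |= 69<<0 -> acc=69 shift=7
  byte[3]=0xBF cont=1 payload=0x3F=63: acc |= 63<<7 -> acc=8133 shift=14
  byte[4]=0xD5 cont=1 payload=0x55=85: acc |= 85<<14 -> acc=1400773 shift=21
  byte[5]=0x4A cont=0 payload=0x4A=74: acc |= 74<<21 -> acc=156590021 shift=28 [end]
Varint 2: bytes[2:6] = C5 BF D5 4A -> value 156590021 (4 byte(s))
  byte[6]=0xFF cont=1 payload=0x7F=127: acc |= 127<<0 -> acc=127 shift=7
  byte[7]=0xAE cont=1 payload=0x2E=46: acc |= 46<<7 -> acc=6015 shift=14
  byte[8]=0x65 cont=0 payload=0x65=101: acc |= 101<<14 -> acc=1660799 shift=21 [end]
Varint 3: bytes[6:9] = FF AE 65 -> value 1660799 (3 byte(s))
  byte[9]=0xE1 cont=1 payload=0x61=97: acc |= 97<<0 -> acc=97 shift=7
  byte[10]=0xBD cont=1 payload=0x3D=61: acc |= 61<<7 -> acc=7905 shift=14
  byte[11]=0x4B cont=0 payload=0x4B=75: acc |= 75<<14 -> acc=1236705 shift=21 [end]
Varint 4: bytes[9:12] = E1 BD 4B -> value 1236705 (3 byte(s))

Answer: 2466 156590021 1660799 1236705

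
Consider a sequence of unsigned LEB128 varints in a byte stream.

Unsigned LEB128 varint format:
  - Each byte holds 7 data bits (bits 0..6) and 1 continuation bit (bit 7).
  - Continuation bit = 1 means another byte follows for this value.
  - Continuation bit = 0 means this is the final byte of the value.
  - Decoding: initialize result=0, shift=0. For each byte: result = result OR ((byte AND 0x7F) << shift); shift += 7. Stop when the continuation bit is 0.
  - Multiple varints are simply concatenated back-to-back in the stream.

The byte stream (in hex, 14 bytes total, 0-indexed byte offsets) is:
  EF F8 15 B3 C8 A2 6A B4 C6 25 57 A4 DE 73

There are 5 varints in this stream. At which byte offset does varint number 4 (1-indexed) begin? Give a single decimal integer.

  byte[0]=0xEF cont=1 payload=0x6F=111: acc |= 111<<0 -> acc=111 shift=7
  byte[1]=0xF8 cont=1 payload=0x78=120: acc |= 120<<7 -> acc=15471 shift=14
  byte[2]=0x15 cont=0 payload=0x15=21: acc |= 21<<14 -> acc=359535 shift=21 [end]
Varint 1: bytes[0:3] = EF F8 15 -> value 359535 (3 byte(s))
  byte[3]=0xB3 cont=1 payload=0x33=51: acc |= 51<<0 -> acc=51 shift=7
  byte[4]=0xC8 cont=1 payload=0x48=72: acc |= 72<<7 -> acc=9267 shift=14
  byte[5]=0xA2 cont=1 payload=0x22=34: acc |= 34<<14 -> acc=566323 shift=21
  byte[6]=0x6A cont=0 payload=0x6A=106: acc |= 106<<21 -> acc=222864435 shift=28 [end]
Varint 2: bytes[3:7] = B3 C8 A2 6A -> value 222864435 (4 byte(s))
  byte[7]=0xB4 cont=1 payload=0x34=52: acc |= 52<<0 -> acc=52 shift=7
  byte[8]=0xC6 cont=1 payload=0x46=70: acc |= 70<<7 -> acc=9012 shift=14
  byte[9]=0x25 cont=0 payload=0x25=37: acc |= 37<<14 -> acc=615220 shift=21 [end]
Varint 3: bytes[7:10] = B4 C6 25 -> value 615220 (3 byte(s))
  byte[10]=0x57 cont=0 payload=0x57=87: acc |= 87<<0 -> acc=87 shift=7 [end]
Varint 4: bytes[10:11] = 57 -> value 87 (1 byte(s))
  byte[11]=0xA4 cont=1 payload=0x24=36: acc |= 36<<0 -> acc=36 shift=7
  byte[12]=0xDE cont=1 payload=0x5E=94: acc |= 94<<7 -> acc=12068 shift=14
  byte[13]=0x73 cont=0 payload=0x73=115: acc |= 115<<14 -> acc=1896228 shift=21 [end]
Varint 5: bytes[11:14] = A4 DE 73 -> value 1896228 (3 byte(s))

Answer: 10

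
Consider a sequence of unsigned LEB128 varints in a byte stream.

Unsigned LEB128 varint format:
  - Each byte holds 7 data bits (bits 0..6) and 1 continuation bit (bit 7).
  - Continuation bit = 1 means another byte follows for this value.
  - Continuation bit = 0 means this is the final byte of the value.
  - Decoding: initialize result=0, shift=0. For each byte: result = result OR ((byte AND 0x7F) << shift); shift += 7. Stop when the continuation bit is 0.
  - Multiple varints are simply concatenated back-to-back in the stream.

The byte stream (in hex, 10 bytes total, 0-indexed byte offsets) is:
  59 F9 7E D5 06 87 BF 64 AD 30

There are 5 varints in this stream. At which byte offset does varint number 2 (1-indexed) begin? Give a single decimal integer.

Answer: 1

Derivation:
  byte[0]=0x59 cont=0 payload=0x59=89: acc |= 89<<0 -> acc=89 shift=7 [end]
Varint 1: bytes[0:1] = 59 -> value 89 (1 byte(s))
  byte[1]=0xF9 cont=1 payload=0x79=121: acc |= 121<<0 -> acc=121 shift=7
  byte[2]=0x7E cont=0 payload=0x7E=126: acc |= 126<<7 -> acc=16249 shift=14 [end]
Varint 2: bytes[1:3] = F9 7E -> value 16249 (2 byte(s))
  byte[3]=0xD5 cont=1 payload=0x55=85: acc |= 85<<0 -> acc=85 shift=7
  byte[4]=0x06 cont=0 payload=0x06=6: acc |= 6<<7 -> acc=853 shift=14 [end]
Varint 3: bytes[3:5] = D5 06 -> value 853 (2 byte(s))
  byte[5]=0x87 cont=1 payload=0x07=7: acc |= 7<<0 -> acc=7 shift=7
  byte[6]=0xBF cont=1 payload=0x3F=63: acc |= 63<<7 -> acc=8071 shift=14
  byte[7]=0x64 cont=0 payload=0x64=100: acc |= 100<<14 -> acc=1646471 shift=21 [end]
Varint 4: bytes[5:8] = 87 BF 64 -> value 1646471 (3 byte(s))
  byte[8]=0xAD cont=1 payload=0x2D=45: acc |= 45<<0 -> acc=45 shift=7
  byte[9]=0x30 cont=0 payload=0x30=48: acc |= 48<<7 -> acc=6189 shift=14 [end]
Varint 5: bytes[8:10] = AD 30 -> value 6189 (2 byte(s))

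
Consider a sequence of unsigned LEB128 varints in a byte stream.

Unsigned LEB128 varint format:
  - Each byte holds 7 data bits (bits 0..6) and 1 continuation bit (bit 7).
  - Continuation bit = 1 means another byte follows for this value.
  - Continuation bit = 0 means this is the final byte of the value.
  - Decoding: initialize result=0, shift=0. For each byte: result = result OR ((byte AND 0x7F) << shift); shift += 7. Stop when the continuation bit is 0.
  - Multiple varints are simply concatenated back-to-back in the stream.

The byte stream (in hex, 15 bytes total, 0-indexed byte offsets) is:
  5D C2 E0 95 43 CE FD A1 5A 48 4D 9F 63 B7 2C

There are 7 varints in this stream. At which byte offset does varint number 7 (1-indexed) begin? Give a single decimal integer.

  byte[0]=0x5D cont=0 payload=0x5D=93: acc |= 93<<0 -> acc=93 shift=7 [end]
Varint 1: bytes[0:1] = 5D -> value 93 (1 byte(s))
  byte[1]=0xC2 cont=1 payload=0x42=66: acc |= 66<<0 -> acc=66 shift=7
  byte[2]=0xE0 cont=1 payload=0x60=96: acc |= 96<<7 -> acc=12354 shift=14
  byte[3]=0x95 cont=1 payload=0x15=21: acc |= 21<<14 -> acc=356418 shift=21
  byte[4]=0x43 cont=0 payload=0x43=67: acc |= 67<<21 -> acc=140865602 shift=28 [end]
Varint 2: bytes[1:5] = C2 E0 95 43 -> value 140865602 (4 byte(s))
  byte[5]=0xCE cont=1 payload=0x4E=78: acc |= 78<<0 -> acc=78 shift=7
  byte[6]=0xFD cont=1 payload=0x7D=125: acc |= 125<<7 -> acc=16078 shift=14
  byte[7]=0xA1 cont=1 payload=0x21=33: acc |= 33<<14 -> acc=556750 shift=21
  byte[8]=0x5A cont=0 payload=0x5A=90: acc |= 90<<21 -> acc=189300430 shift=28 [end]
Varint 3: bytes[5:9] = CE FD A1 5A -> value 189300430 (4 byte(s))
  byte[9]=0x48 cont=0 payload=0x48=72: acc |= 72<<0 -> acc=72 shift=7 [end]
Varint 4: bytes[9:10] = 48 -> value 72 (1 byte(s))
  byte[10]=0x4D cont=0 payload=0x4D=77: acc |= 77<<0 -> acc=77 shift=7 [end]
Varint 5: bytes[10:11] = 4D -> value 77 (1 byte(s))
  byte[11]=0x9F cont=1 payload=0x1F=31: acc |= 31<<0 -> acc=31 shift=7
  byte[12]=0x63 cont=0 payload=0x63=99: acc |= 99<<7 -> acc=12703 shift=14 [end]
Varint 6: bytes[11:13] = 9F 63 -> value 12703 (2 byte(s))
  byte[13]=0xB7 cont=1 payload=0x37=55: acc |= 55<<0 -> acc=55 shift=7
  byte[14]=0x2C cont=0 payload=0x2C=44: acc |= 44<<7 -> acc=5687 shift=14 [end]
Varint 7: bytes[13:15] = B7 2C -> value 5687 (2 byte(s))

Answer: 13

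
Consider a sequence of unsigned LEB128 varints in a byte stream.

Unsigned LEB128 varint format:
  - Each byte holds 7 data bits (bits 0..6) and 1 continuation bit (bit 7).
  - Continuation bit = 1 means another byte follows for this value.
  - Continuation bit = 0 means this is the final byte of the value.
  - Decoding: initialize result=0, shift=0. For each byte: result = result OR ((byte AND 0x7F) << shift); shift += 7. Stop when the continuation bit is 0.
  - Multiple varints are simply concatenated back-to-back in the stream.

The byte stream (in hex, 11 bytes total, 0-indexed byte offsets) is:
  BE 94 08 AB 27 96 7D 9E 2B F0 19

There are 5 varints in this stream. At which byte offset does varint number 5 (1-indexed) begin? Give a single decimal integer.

Answer: 9

Derivation:
  byte[0]=0xBE cont=1 payload=0x3E=62: acc |= 62<<0 -> acc=62 shift=7
  byte[1]=0x94 cont=1 payload=0x14=20: acc |= 20<<7 -> acc=2622 shift=14
  byte[2]=0x08 cont=0 payload=0x08=8: acc |= 8<<14 -> acc=133694 shift=21 [end]
Varint 1: bytes[0:3] = BE 94 08 -> value 133694 (3 byte(s))
  byte[3]=0xAB cont=1 payload=0x2B=43: acc |= 43<<0 -> acc=43 shift=7
  byte[4]=0x27 cont=0 payload=0x27=39: acc |= 39<<7 -> acc=5035 shift=14 [end]
Varint 2: bytes[3:5] = AB 27 -> value 5035 (2 byte(s))
  byte[5]=0x96 cont=1 payload=0x16=22: acc |= 22<<0 -> acc=22 shift=7
  byte[6]=0x7D cont=0 payload=0x7D=125: acc |= 125<<7 -> acc=16022 shift=14 [end]
Varint 3: bytes[5:7] = 96 7D -> value 16022 (2 byte(s))
  byte[7]=0x9E cont=1 payload=0x1E=30: acc |= 30<<0 -> acc=30 shift=7
  byte[8]=0x2B cont=0 payload=0x2B=43: acc |= 43<<7 -> acc=5534 shift=14 [end]
Varint 4: bytes[7:9] = 9E 2B -> value 5534 (2 byte(s))
  byte[9]=0xF0 cont=1 payload=0x70=112: acc |= 112<<0 -> acc=112 shift=7
  byte[10]=0x19 cont=0 payload=0x19=25: acc |= 25<<7 -> acc=3312 shift=14 [end]
Varint 5: bytes[9:11] = F0 19 -> value 3312 (2 byte(s))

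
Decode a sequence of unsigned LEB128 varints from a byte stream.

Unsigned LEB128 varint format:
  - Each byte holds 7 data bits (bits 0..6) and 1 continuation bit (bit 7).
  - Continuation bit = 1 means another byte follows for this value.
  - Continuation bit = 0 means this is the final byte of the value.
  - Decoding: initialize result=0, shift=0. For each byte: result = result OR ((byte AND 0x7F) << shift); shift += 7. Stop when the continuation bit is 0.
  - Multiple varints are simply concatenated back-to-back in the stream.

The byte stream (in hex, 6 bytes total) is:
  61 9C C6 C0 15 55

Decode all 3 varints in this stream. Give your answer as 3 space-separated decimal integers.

  byte[0]=0x61 cont=0 payload=0x61=97: acc |= 97<<0 -> acc=97 shift=7 [end]
Varint 1: bytes[0:1] = 61 -> value 97 (1 byte(s))
  byte[1]=0x9C cont=1 payload=0x1C=28: acc |= 28<<0 -> acc=28 shift=7
  byte[2]=0xC6 cont=1 payload=0x46=70: acc |= 70<<7 -> acc=8988 shift=14
  byte[3]=0xC0 cont=1 payload=0x40=64: acc |= 64<<14 -> acc=1057564 shift=21
  byte[4]=0x15 cont=0 payload=0x15=21: acc |= 21<<21 -> acc=45097756 shift=28 [end]
Varint 2: bytes[1:5] = 9C C6 C0 15 -> value 45097756 (4 byte(s))
  byte[5]=0x55 cont=0 payload=0x55=85: acc |= 85<<0 -> acc=85 shift=7 [end]
Varint 3: bytes[5:6] = 55 -> value 85 (1 byte(s))

Answer: 97 45097756 85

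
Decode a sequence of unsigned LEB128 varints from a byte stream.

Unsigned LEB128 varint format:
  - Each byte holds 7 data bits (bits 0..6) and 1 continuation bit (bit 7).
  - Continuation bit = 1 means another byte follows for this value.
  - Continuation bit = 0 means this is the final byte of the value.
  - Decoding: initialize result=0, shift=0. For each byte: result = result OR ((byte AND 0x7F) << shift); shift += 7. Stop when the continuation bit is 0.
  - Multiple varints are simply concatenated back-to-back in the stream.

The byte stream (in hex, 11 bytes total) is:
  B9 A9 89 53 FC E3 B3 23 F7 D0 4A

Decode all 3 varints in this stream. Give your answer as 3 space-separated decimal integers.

Answer: 174216377 74248700 1222775

Derivation:
  byte[0]=0xB9 cont=1 payload=0x39=57: acc |= 57<<0 -> acc=57 shift=7
  byte[1]=0xA9 cont=1 payload=0x29=41: acc |= 41<<7 -> acc=5305 shift=14
  byte[2]=0x89 cont=1 payload=0x09=9: acc |= 9<<14 -> acc=152761 shift=21
  byte[3]=0x53 cont=0 payload=0x53=83: acc |= 83<<21 -> acc=174216377 shift=28 [end]
Varint 1: bytes[0:4] = B9 A9 89 53 -> value 174216377 (4 byte(s))
  byte[4]=0xFC cont=1 payload=0x7C=124: acc |= 124<<0 -> acc=124 shift=7
  byte[5]=0xE3 cont=1 payload=0x63=99: acc |= 99<<7 -> acc=12796 shift=14
  byte[6]=0xB3 cont=1 payload=0x33=51: acc |= 51<<14 -> acc=848380 shift=21
  byte[7]=0x23 cont=0 payload=0x23=35: acc |= 35<<21 -> acc=74248700 shift=28 [end]
Varint 2: bytes[4:8] = FC E3 B3 23 -> value 74248700 (4 byte(s))
  byte[8]=0xF7 cont=1 payload=0x77=119: acc |= 119<<0 -> acc=119 shift=7
  byte[9]=0xD0 cont=1 payload=0x50=80: acc |= 80<<7 -> acc=10359 shift=14
  byte[10]=0x4A cont=0 payload=0x4A=74: acc |= 74<<14 -> acc=1222775 shift=21 [end]
Varint 3: bytes[8:11] = F7 D0 4A -> value 1222775 (3 byte(s))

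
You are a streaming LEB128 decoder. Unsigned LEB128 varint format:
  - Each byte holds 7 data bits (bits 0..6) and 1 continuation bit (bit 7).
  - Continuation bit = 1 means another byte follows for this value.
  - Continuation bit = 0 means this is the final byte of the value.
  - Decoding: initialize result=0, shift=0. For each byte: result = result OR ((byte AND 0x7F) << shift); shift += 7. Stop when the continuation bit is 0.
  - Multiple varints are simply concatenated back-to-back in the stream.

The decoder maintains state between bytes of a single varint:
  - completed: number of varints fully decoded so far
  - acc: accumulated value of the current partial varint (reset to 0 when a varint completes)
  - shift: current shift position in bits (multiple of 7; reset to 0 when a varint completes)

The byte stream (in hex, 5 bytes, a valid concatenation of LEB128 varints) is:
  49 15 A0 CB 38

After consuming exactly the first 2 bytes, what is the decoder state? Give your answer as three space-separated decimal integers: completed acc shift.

byte[0]=0x49 cont=0 payload=0x49: varint #1 complete (value=73); reset -> completed=1 acc=0 shift=0
byte[1]=0x15 cont=0 payload=0x15: varint #2 complete (value=21); reset -> completed=2 acc=0 shift=0

Answer: 2 0 0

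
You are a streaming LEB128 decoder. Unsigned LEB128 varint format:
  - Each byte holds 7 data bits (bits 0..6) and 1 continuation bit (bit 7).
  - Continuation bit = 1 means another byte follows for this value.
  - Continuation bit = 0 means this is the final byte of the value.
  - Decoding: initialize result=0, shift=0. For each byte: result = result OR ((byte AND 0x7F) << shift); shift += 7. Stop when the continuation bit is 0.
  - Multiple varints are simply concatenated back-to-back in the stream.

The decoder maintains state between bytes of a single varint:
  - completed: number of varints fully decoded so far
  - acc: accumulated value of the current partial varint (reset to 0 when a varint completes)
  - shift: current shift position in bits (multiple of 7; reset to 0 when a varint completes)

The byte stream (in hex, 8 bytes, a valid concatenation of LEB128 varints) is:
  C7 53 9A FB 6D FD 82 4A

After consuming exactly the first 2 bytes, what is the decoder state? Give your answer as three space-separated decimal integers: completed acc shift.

Answer: 1 0 0

Derivation:
byte[0]=0xC7 cont=1 payload=0x47: acc |= 71<<0 -> completed=0 acc=71 shift=7
byte[1]=0x53 cont=0 payload=0x53: varint #1 complete (value=10695); reset -> completed=1 acc=0 shift=0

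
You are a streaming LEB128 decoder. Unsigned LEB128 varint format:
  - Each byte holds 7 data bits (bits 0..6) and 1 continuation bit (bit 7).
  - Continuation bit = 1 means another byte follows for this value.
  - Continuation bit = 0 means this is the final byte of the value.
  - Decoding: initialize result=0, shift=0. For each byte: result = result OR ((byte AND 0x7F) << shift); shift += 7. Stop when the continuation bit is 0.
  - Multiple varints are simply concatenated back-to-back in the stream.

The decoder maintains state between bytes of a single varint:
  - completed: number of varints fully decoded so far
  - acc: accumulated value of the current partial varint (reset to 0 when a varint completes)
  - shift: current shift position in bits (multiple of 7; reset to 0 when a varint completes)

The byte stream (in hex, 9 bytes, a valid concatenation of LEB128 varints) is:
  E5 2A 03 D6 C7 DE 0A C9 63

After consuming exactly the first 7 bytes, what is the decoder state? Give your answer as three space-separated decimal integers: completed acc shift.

Answer: 3 0 0

Derivation:
byte[0]=0xE5 cont=1 payload=0x65: acc |= 101<<0 -> completed=0 acc=101 shift=7
byte[1]=0x2A cont=0 payload=0x2A: varint #1 complete (value=5477); reset -> completed=1 acc=0 shift=0
byte[2]=0x03 cont=0 payload=0x03: varint #2 complete (value=3); reset -> completed=2 acc=0 shift=0
byte[3]=0xD6 cont=1 payload=0x56: acc |= 86<<0 -> completed=2 acc=86 shift=7
byte[4]=0xC7 cont=1 payload=0x47: acc |= 71<<7 -> completed=2 acc=9174 shift=14
byte[5]=0xDE cont=1 payload=0x5E: acc |= 94<<14 -> completed=2 acc=1549270 shift=21
byte[6]=0x0A cont=0 payload=0x0A: varint #3 complete (value=22520790); reset -> completed=3 acc=0 shift=0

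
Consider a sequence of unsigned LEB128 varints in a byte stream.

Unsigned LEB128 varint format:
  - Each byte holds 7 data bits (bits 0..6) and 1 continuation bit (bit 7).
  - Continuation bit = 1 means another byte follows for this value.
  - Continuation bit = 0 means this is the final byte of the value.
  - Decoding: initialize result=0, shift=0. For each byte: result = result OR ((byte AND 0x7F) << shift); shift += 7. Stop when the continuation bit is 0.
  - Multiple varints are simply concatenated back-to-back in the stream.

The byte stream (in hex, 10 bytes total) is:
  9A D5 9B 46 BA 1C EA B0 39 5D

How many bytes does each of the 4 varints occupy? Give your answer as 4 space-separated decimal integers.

Answer: 4 2 3 1

Derivation:
  byte[0]=0x9A cont=1 payload=0x1A=26: acc |= 26<<0 -> acc=26 shift=7
  byte[1]=0xD5 cont=1 payload=0x55=85: acc |= 85<<7 -> acc=10906 shift=14
  byte[2]=0x9B cont=1 payload=0x1B=27: acc |= 27<<14 -> acc=453274 shift=21
  byte[3]=0x46 cont=0 payload=0x46=70: acc |= 70<<21 -> acc=147253914 shift=28 [end]
Varint 1: bytes[0:4] = 9A D5 9B 46 -> value 147253914 (4 byte(s))
  byte[4]=0xBA cont=1 payload=0x3A=58: acc |= 58<<0 -> acc=58 shift=7
  byte[5]=0x1C cont=0 payload=0x1C=28: acc |= 28<<7 -> acc=3642 shift=14 [end]
Varint 2: bytes[4:6] = BA 1C -> value 3642 (2 byte(s))
  byte[6]=0xEA cont=1 payload=0x6A=106: acc |= 106<<0 -> acc=106 shift=7
  byte[7]=0xB0 cont=1 payload=0x30=48: acc |= 48<<7 -> acc=6250 shift=14
  byte[8]=0x39 cont=0 payload=0x39=57: acc |= 57<<14 -> acc=940138 shift=21 [end]
Varint 3: bytes[6:9] = EA B0 39 -> value 940138 (3 byte(s))
  byte[9]=0x5D cont=0 payload=0x5D=93: acc |= 93<<0 -> acc=93 shift=7 [end]
Varint 4: bytes[9:10] = 5D -> value 93 (1 byte(s))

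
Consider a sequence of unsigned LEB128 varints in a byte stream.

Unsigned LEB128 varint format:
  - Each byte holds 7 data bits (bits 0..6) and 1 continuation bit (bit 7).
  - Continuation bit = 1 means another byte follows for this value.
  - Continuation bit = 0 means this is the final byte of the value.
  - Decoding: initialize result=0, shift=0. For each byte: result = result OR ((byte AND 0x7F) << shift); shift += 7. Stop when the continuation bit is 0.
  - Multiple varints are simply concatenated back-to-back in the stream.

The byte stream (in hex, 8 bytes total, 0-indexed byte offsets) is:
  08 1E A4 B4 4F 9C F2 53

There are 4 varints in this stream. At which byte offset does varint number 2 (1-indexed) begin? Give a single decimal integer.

  byte[0]=0x08 cont=0 payload=0x08=8: acc |= 8<<0 -> acc=8 shift=7 [end]
Varint 1: bytes[0:1] = 08 -> value 8 (1 byte(s))
  byte[1]=0x1E cont=0 payload=0x1E=30: acc |= 30<<0 -> acc=30 shift=7 [end]
Varint 2: bytes[1:2] = 1E -> value 30 (1 byte(s))
  byte[2]=0xA4 cont=1 payload=0x24=36: acc |= 36<<0 -> acc=36 shift=7
  byte[3]=0xB4 cont=1 payload=0x34=52: acc |= 52<<7 -> acc=6692 shift=14
  byte[4]=0x4F cont=0 payload=0x4F=79: acc |= 79<<14 -> acc=1301028 shift=21 [end]
Varint 3: bytes[2:5] = A4 B4 4F -> value 1301028 (3 byte(s))
  byte[5]=0x9C cont=1 payload=0x1C=28: acc |= 28<<0 -> acc=28 shift=7
  byte[6]=0xF2 cont=1 payload=0x72=114: acc |= 114<<7 -> acc=14620 shift=14
  byte[7]=0x53 cont=0 payload=0x53=83: acc |= 83<<14 -> acc=1374492 shift=21 [end]
Varint 4: bytes[5:8] = 9C F2 53 -> value 1374492 (3 byte(s))

Answer: 1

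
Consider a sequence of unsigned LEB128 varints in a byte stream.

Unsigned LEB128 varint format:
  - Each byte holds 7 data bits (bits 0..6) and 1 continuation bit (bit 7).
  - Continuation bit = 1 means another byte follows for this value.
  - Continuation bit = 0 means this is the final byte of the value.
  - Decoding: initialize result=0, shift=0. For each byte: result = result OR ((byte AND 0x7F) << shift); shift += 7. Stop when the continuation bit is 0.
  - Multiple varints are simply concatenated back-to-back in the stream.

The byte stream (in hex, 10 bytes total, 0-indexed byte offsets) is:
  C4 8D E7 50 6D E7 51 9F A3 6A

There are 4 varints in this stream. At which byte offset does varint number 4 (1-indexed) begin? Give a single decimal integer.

Answer: 7

Derivation:
  byte[0]=0xC4 cont=1 payload=0x44=68: acc |= 68<<0 -> acc=68 shift=7
  byte[1]=0x8D cont=1 payload=0x0D=13: acc |= 13<<7 -> acc=1732 shift=14
  byte[2]=0xE7 cont=1 payload=0x67=103: acc |= 103<<14 -> acc=1689284 shift=21
  byte[3]=0x50 cont=0 payload=0x50=80: acc |= 80<<21 -> acc=169461444 shift=28 [end]
Varint 1: bytes[0:4] = C4 8D E7 50 -> value 169461444 (4 byte(s))
  byte[4]=0x6D cont=0 payload=0x6D=109: acc |= 109<<0 -> acc=109 shift=7 [end]
Varint 2: bytes[4:5] = 6D -> value 109 (1 byte(s))
  byte[5]=0xE7 cont=1 payload=0x67=103: acc |= 103<<0 -> acc=103 shift=7
  byte[6]=0x51 cont=0 payload=0x51=81: acc |= 81<<7 -> acc=10471 shift=14 [end]
Varint 3: bytes[5:7] = E7 51 -> value 10471 (2 byte(s))
  byte[7]=0x9F cont=1 payload=0x1F=31: acc |= 31<<0 -> acc=31 shift=7
  byte[8]=0xA3 cont=1 payload=0x23=35: acc |= 35<<7 -> acc=4511 shift=14
  byte[9]=0x6A cont=0 payload=0x6A=106: acc |= 106<<14 -> acc=1741215 shift=21 [end]
Varint 4: bytes[7:10] = 9F A3 6A -> value 1741215 (3 byte(s))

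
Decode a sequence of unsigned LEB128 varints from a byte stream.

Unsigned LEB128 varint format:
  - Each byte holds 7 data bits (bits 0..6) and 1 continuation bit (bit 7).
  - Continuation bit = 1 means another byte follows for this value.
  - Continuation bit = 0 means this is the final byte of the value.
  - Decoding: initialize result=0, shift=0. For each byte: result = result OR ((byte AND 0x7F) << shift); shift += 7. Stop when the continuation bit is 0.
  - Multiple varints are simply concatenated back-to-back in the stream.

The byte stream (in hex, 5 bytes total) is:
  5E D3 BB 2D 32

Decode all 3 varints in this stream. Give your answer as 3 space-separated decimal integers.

Answer: 94 744915 50

Derivation:
  byte[0]=0x5E cont=0 payload=0x5E=94: acc |= 94<<0 -> acc=94 shift=7 [end]
Varint 1: bytes[0:1] = 5E -> value 94 (1 byte(s))
  byte[1]=0xD3 cont=1 payload=0x53=83: acc |= 83<<0 -> acc=83 shift=7
  byte[2]=0xBB cont=1 payload=0x3B=59: acc |= 59<<7 -> acc=7635 shift=14
  byte[3]=0x2D cont=0 payload=0x2D=45: acc |= 45<<14 -> acc=744915 shift=21 [end]
Varint 2: bytes[1:4] = D3 BB 2D -> value 744915 (3 byte(s))
  byte[4]=0x32 cont=0 payload=0x32=50: acc |= 50<<0 -> acc=50 shift=7 [end]
Varint 3: bytes[4:5] = 32 -> value 50 (1 byte(s))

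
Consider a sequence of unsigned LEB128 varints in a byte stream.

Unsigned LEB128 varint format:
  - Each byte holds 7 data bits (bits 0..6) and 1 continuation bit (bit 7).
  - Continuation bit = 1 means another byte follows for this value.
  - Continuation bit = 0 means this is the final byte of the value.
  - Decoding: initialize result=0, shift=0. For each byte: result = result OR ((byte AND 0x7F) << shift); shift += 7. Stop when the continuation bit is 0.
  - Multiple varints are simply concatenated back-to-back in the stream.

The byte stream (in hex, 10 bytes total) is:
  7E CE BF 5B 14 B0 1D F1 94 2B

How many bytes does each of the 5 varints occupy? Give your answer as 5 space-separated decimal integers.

Answer: 1 3 1 2 3

Derivation:
  byte[0]=0x7E cont=0 payload=0x7E=126: acc |= 126<<0 -> acc=126 shift=7 [end]
Varint 1: bytes[0:1] = 7E -> value 126 (1 byte(s))
  byte[1]=0xCE cont=1 payload=0x4E=78: acc |= 78<<0 -> acc=78 shift=7
  byte[2]=0xBF cont=1 payload=0x3F=63: acc |= 63<<7 -> acc=8142 shift=14
  byte[3]=0x5B cont=0 payload=0x5B=91: acc |= 91<<14 -> acc=1499086 shift=21 [end]
Varint 2: bytes[1:4] = CE BF 5B -> value 1499086 (3 byte(s))
  byte[4]=0x14 cont=0 payload=0x14=20: acc |= 20<<0 -> acc=20 shift=7 [end]
Varint 3: bytes[4:5] = 14 -> value 20 (1 byte(s))
  byte[5]=0xB0 cont=1 payload=0x30=48: acc |= 48<<0 -> acc=48 shift=7
  byte[6]=0x1D cont=0 payload=0x1D=29: acc |= 29<<7 -> acc=3760 shift=14 [end]
Varint 4: bytes[5:7] = B0 1D -> value 3760 (2 byte(s))
  byte[7]=0xF1 cont=1 payload=0x71=113: acc |= 113<<0 -> acc=113 shift=7
  byte[8]=0x94 cont=1 payload=0x14=20: acc |= 20<<7 -> acc=2673 shift=14
  byte[9]=0x2B cont=0 payload=0x2B=43: acc |= 43<<14 -> acc=707185 shift=21 [end]
Varint 5: bytes[7:10] = F1 94 2B -> value 707185 (3 byte(s))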